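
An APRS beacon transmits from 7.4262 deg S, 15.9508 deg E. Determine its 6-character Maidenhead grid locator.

JI72xn

Shift to the Maidenhead origin (180°W, 90°S): lon 195.9508, lat 82.5738.
Field: lon ⌊195.9508/20⌋ = 9 → J; lat ⌊82.5738/10⌋ = 8 → I.
Square: lon ⌊15.9508/2⌋ = 7; lat ⌊2.5738/1⌋ = 2.
Subsquare: lon ⌊1.9508/0.0833333⌋ = 23 → x; lat ⌊0.5738/0.0416667⌋ = 13 → n.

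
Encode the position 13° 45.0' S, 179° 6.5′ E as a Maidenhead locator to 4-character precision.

RH96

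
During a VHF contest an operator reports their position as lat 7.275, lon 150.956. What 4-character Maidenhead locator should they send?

QJ57

Add 180° to longitude and 90° to latitude: 330.96, 97.28.
Field: lon ⌊330.96/20⌋ = 16 → Q; lat ⌊97.28/10⌋ = 9 → J.
Square: lon ⌊10.96/2⌋ = 5; lat ⌊7.28/1⌋ = 7.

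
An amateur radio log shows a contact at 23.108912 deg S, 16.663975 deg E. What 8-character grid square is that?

JG86hv93

Shift to the Maidenhead origin (180°W, 90°S): lon 196.66397, lat 66.89109.
Field: lon ⌊196.66397/20⌋ = 9 → J; lat ⌊66.89109/10⌋ = 6 → G.
Square: lon ⌊16.66397/2⌋ = 8; lat ⌊6.89109/1⌋ = 6.
Subsquare: lon ⌊0.66397/0.0833333⌋ = 7 → h; lat ⌊0.89109/0.0416667⌋ = 21 → v.
Extended square: lon ⌊0.08064/0.00833333⌋ = 9; lat ⌊0.01609/0.00416667⌋ = 3.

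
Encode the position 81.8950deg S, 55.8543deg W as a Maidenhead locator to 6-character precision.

GA28bc

Shift to the Maidenhead origin (180°W, 90°S): lon 124.1457, lat 8.1050.
Field: lon ⌊124.1457/20⌋ = 6 → G; lat ⌊8.1050/10⌋ = 0 → A.
Square: lon ⌊4.1457/2⌋ = 2; lat ⌊8.1050/1⌋ = 8.
Subsquare: lon ⌊0.1457/0.0833333⌋ = 1 → b; lat ⌊0.1050/0.0416667⌋ = 2 → c.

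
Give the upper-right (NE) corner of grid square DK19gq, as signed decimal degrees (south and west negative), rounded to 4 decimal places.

Field D=3, K=10: +3·20° lon, +10·10° lat → SW at lon -120°, lat 10°.
Square 1, 9: +1·2° lon, +9·1° lat → SW at lon -118°, lat 19°.
Subsquare g=6, q=16: +6·0.0833333° lon, +16·0.0416667° lat → SW at lon -117.5°, lat 19.6667°.
Cell spans 0.0833333° lon × 0.0416667° lat. NE corner is SW corner plus one full cell.
latitude 19.7083, longitude -117.4167.

19.7083, -117.4167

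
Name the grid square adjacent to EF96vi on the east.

EF96wi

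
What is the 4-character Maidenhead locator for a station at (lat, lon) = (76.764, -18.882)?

Offset from 180°W / 90°S: lon 161.12°, lat 166.76°.
Field: lon ⌊161.12/20⌋ = 8 → I; lat ⌊166.76/10⌋ = 16 → Q.
Square: lon ⌊1.12/2⌋ = 0; lat ⌊6.76/1⌋ = 6.

IQ06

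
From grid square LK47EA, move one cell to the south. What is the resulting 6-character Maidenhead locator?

Latitude subsquare a = 0; −1 → -1, wraps to 23 = x, carry into square.
Latitude square 7; −1 → 6.
The longitude characters are unchanged.

LK46ex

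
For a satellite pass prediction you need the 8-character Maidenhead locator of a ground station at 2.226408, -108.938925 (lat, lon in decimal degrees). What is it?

DJ52mf74

Shift to the Maidenhead origin (180°W, 90°S): lon 71.06108, lat 92.22641.
Field: 71.06108/20 → 3 → D, 92.22641/10 → 9 → J; chars DJ.
Square: 11.06108/2 → 5, 2.22641/1 → 2; chars 52.
Subsquare: 1.06108/0.0833333 → 12 → m, 0.22641/0.0416667 → 5 → f; chars mf.
Extended square: 0.06108/0.00833333 → 7, 0.01807/0.00416667 → 4; chars 74.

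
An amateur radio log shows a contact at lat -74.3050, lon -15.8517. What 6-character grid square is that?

IB25bq

Shift to the Maidenhead origin (180°W, 90°S): lon 164.1483, lat 15.6950.
Field: 164.1483/20 → 8 → I, 15.6950/10 → 1 → B; chars IB.
Square: 4.1483/2 → 2, 5.6950/1 → 5; chars 25.
Subsquare: 0.1483/0.0833333 → 1 → b, 0.6950/0.0416667 → 16 → q; chars bq.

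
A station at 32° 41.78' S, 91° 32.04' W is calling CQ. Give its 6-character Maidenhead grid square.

EF47fh

Shift to the Maidenhead origin (180°W, 90°S): lon 88.4660, lat 57.3037.
Field: 88.4660/20 → 4 → E, 57.3037/10 → 5 → F; chars EF.
Square: 8.4660/2 → 4, 7.3037/1 → 7; chars 47.
Subsquare: 0.4660/0.0833333 → 5 → f, 0.3037/0.0416667 → 7 → h; chars fh.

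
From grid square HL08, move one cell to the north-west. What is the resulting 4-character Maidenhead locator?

GL99

Longitude square 0; −1 → -1, wraps to 9, carry into field.
Longitude field H = 7; −1 → 6 = G.
Latitude square 8; +1 → 9.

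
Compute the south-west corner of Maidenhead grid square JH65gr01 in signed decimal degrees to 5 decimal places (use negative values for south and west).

-14.28750, 12.50000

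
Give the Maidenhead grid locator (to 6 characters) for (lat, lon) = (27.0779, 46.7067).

LL37ib

Shift to the Maidenhead origin (180°W, 90°S): lon 226.7067, lat 117.0779.
Field (20°×10°, letters A–R): lon ⌊226.7067/20⌋ = 11 → L; lat ⌊117.0779/10⌋ = 11 → L.
Square (2°×1°, digits 0–9): lon ⌊6.7067/2⌋ = 3; lat ⌊7.0779/1⌋ = 7.
Subsquare (5′×2.5′, letters a–x): lon ⌊0.7067/0.0833333⌋ = 8 → i; lat ⌊0.0779/0.0416667⌋ = 1 → b.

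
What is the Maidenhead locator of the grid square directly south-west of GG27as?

GG17xr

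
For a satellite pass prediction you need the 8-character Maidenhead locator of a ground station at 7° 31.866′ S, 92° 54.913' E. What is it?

NI62kl92

Shift to the Maidenhead origin (180°W, 90°S): lon 272.91522, lat 82.46890.
Field: lon ⌊272.91522/20⌋ = 13 → N; lat ⌊82.46890/10⌋ = 8 → I.
Square: lon ⌊12.91522/2⌋ = 6; lat ⌊2.46890/1⌋ = 2.
Subsquare: lon ⌊0.91522/0.0833333⌋ = 10 → k; lat ⌊0.46890/0.0416667⌋ = 11 → l.
Extended square: lon ⌊0.08188/0.00833333⌋ = 9; lat ⌊0.01057/0.00416667⌋ = 2.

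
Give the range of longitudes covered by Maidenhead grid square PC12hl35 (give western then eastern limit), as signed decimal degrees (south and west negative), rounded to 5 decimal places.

Field P=15, C=2: +15·20° lon, +2·10° lat → SW at lon 120°, lat -70°.
Square 1, 2: +1·2° lon, +2·1° lat → SW at lon 122°, lat -68°.
Subsquare h=7, l=11: +7·0.0833333° lon, +11·0.0416667° lat → SW at lon 122.583°, lat -67.5417°.
Extended square 3, 5: +3·0.00833333° lon, +5·0.00416667° lat → SW at lon 122.608°, lat -67.5208°.
Cell spans 0.00833333° lon × 0.00416667° lat.
west 122.60833, east 122.61667.

122.60833, 122.61667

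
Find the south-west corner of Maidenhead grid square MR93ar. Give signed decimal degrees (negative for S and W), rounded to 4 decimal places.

Field M=12, R=17: +12·20° lon, +17·10° lat → SW at lon 60°, lat 80°.
Square 9, 3: +9·2° lon, +3·1° lat → SW at lon 78°, lat 83°.
Subsquare a=0, r=17: +0·0.0833333° lon, +17·0.0416667° lat → SW at lon 78°, lat 83.7083°.
latitude 83.7083, longitude 78.0000.

83.7083, 78.0000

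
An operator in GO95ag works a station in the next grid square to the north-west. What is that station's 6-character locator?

Longitude subsquare a = 0; −1 → -1, wraps to 23 = x, carry into square.
Longitude square 9; −1 → 8.
Latitude subsquare g = 6; +1 → 7 = h.

GO85xh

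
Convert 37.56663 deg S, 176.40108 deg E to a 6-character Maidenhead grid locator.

Shift to the Maidenhead origin (180°W, 90°S): lon 356.4011, lat 52.4334.
Field (20°×10°, letters A–R): lon ⌊356.4011/20⌋ = 17 → R; lat ⌊52.4334/10⌋ = 5 → F.
Square (2°×1°, digits 0–9): lon ⌊16.4011/2⌋ = 8; lat ⌊2.4334/1⌋ = 2.
Subsquare (5′×2.5′, letters a–x): lon ⌊0.4011/0.0833333⌋ = 4 → e; lat ⌊0.4334/0.0416667⌋ = 10 → k.

RF82ek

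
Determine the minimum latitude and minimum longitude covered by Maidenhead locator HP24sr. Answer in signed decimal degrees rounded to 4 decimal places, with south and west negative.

Field H=7, P=15: +7·20° lon, +15·10° lat → SW at lon -40°, lat 60°.
Square 2, 4: +2·2° lon, +4·1° lat → SW at lon -36°, lat 64°.
Subsquare s=18, r=17: +18·0.0833333° lon, +17·0.0416667° lat → SW at lon -34.5°, lat 64.7083°.
latitude 64.7083, longitude -34.5000.

64.7083, -34.5000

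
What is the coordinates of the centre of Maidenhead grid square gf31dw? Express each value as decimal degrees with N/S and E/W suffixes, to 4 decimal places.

Field G=6, F=5: +6·20° lon, +5·10° lat → SW at lon -60°, lat -40°.
Square 3, 1: +3·2° lon, +1·1° lat → SW at lon -54°, lat -39°.
Subsquare d=3, w=22: +3·0.0833333° lon, +22·0.0416667° lat → SW at lon -53.75°, lat -38.0833°.
Cell spans 0.0833333° lon × 0.0416667° lat. Centre is SW corner plus half of each.
latitude 38.0625° S, longitude 53.7083° W.

38.0625° S, 53.7083° W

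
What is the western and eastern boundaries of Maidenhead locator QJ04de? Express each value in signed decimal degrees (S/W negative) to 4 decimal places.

Field Q=16, J=9: +16·20° lon, +9·10° lat → SW at lon 140°, lat 0°.
Square 0, 4: +0·2° lon, +4·1° lat → SW at lon 140°, lat 4°.
Subsquare d=3, e=4: +3·0.0833333° lon, +4·0.0416667° lat → SW at lon 140.25°, lat 4.16667°.
Cell spans 0.0833333° lon × 0.0416667° lat.
west 140.2500, east 140.3333.

140.2500, 140.3333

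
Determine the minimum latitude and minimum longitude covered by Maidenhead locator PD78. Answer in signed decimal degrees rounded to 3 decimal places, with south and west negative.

-52.000, 134.000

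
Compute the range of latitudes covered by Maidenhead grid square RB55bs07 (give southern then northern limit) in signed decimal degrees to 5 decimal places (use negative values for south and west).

-74.22083, -74.21667

Field R=17, B=1: +17·20° lon, +1·10° lat → SW at lon 160°, lat -80°.
Square 5, 5: +5·2° lon, +5·1° lat → SW at lon 170°, lat -75°.
Subsquare b=1, s=18: +1·0.0833333° lon, +18·0.0416667° lat → SW at lon 170.083°, lat -74.25°.
Extended square 0, 7: +0·0.00833333° lon, +7·0.00416667° lat → SW at lon 170.083°, lat -74.2208°.
Cell spans 0.00833333° lon × 0.00416667° lat.
south -74.22083, north -74.21667.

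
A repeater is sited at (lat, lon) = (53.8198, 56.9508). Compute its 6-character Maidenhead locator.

LO83lt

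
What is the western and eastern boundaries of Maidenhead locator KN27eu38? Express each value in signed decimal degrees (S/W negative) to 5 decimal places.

Field K=10, N=13: +10·20° lon, +13·10° lat → SW at lon 20°, lat 40°.
Square 2, 7: +2·2° lon, +7·1° lat → SW at lon 24°, lat 47°.
Subsquare e=4, u=20: +4·0.0833333° lon, +20·0.0416667° lat → SW at lon 24.3333°, lat 47.8333°.
Extended square 3, 8: +3·0.00833333° lon, +8·0.00416667° lat → SW at lon 24.3583°, lat 47.8667°.
Cell spans 0.00833333° lon × 0.00416667° lat.
west 24.35833, east 24.36667.

24.35833, 24.36667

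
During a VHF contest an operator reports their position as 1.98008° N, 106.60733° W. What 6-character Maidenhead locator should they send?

Offset from 180°W / 90°S: lon 73.3927°, lat 91.9801°.
Field: 73.3927/20 → 3 → D, 91.9801/10 → 9 → J; chars DJ.
Square: 13.3927/2 → 6, 1.9801/1 → 1; chars 61.
Subsquare: 1.3927/0.0833333 → 16 → q, 0.9801/0.0416667 → 23 → x; chars qx.

DJ61qx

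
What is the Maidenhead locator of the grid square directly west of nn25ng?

Longitude subsquare n = 13; −1 → 12 = m.
The latitude characters are unchanged.

NN25mg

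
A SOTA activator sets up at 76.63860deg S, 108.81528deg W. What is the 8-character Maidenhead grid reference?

Shift to the Maidenhead origin (180°W, 90°S): lon 71.18472, lat 13.36140.
Field: lon ⌊71.18472/20⌋ = 3 → D; lat ⌊13.36140/10⌋ = 1 → B.
Square: lon ⌊11.18472/2⌋ = 5; lat ⌊3.36140/1⌋ = 3.
Subsquare: lon ⌊1.18472/0.0833333⌋ = 14 → o; lat ⌊0.36140/0.0416667⌋ = 8 → i.
Extended square: lon ⌊0.01805/0.00833333⌋ = 2; lat ⌊0.02807/0.00416667⌋ = 6.

DB53oi26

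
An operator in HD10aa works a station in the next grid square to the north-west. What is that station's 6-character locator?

Longitude subsquare a = 0; −1 → -1, wraps to 23 = x, carry into square.
Longitude square 1; −1 → 0.
Latitude subsquare a = 0; +1 → 1 = b.

HD00xb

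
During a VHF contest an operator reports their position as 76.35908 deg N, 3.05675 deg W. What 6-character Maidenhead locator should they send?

IQ86li

Offset from 180°W / 90°S: lon 176.9433°, lat 166.3591°.
Field (20°×10°, letters A–R): lon ⌊176.9433/20⌋ = 8 → I; lat ⌊166.3591/10⌋ = 16 → Q.
Square (2°×1°, digits 0–9): lon ⌊16.9433/2⌋ = 8; lat ⌊6.3591/1⌋ = 6.
Subsquare (5′×2.5′, letters a–x): lon ⌊0.9433/0.0833333⌋ = 11 → l; lat ⌊0.3591/0.0416667⌋ = 8 → i.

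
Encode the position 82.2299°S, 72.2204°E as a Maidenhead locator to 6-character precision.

Shift to the Maidenhead origin (180°W, 90°S): lon 252.2204, lat 7.7701.
Field: 252.2204/20 → 12 → M, 7.7701/10 → 0 → A; chars MA.
Square: 12.2204/2 → 6, 7.7701/1 → 7; chars 67.
Subsquare: 0.2204/0.0833333 → 2 → c, 0.7701/0.0416667 → 18 → s; chars cs.

MA67cs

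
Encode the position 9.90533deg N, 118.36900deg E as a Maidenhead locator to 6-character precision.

Offset from 180°W / 90°S: lon 298.3690°, lat 99.9053°.
Field (20°×10°, letters A–R): lon ⌊298.3690/20⌋ = 14 → O; lat ⌊99.9053/10⌋ = 9 → J.
Square (2°×1°, digits 0–9): lon ⌊18.3690/2⌋ = 9; lat ⌊9.9053/1⌋ = 9.
Subsquare (5′×2.5′, letters a–x): lon ⌊0.3690/0.0833333⌋ = 4 → e; lat ⌊0.9053/0.0416667⌋ = 21 → v.

OJ99ev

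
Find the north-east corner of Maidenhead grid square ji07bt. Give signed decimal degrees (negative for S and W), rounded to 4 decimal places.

Field J=9, I=8: +9·20° lon, +8·10° lat → SW at lon 0°, lat -10°.
Square 0, 7: +0·2° lon, +7·1° lat → SW at lon 0°, lat -3°.
Subsquare b=1, t=19: +1·0.0833333° lon, +19·0.0416667° lat → SW at lon 0.0833333°, lat -2.20833°.
Cell spans 0.0833333° lon × 0.0416667° lat. NE corner is SW corner plus one full cell.
latitude -2.1667, longitude 0.1667.

-2.1667, 0.1667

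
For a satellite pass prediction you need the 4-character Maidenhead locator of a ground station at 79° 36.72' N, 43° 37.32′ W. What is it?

GQ89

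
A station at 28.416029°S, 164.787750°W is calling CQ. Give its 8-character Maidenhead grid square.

Offset from 180°W / 90°S: lon 15.21225°, lat 61.58397°.
Field: lon ⌊15.21225/20⌋ = 0 → A; lat ⌊61.58397/10⌋ = 6 → G.
Square: lon ⌊15.21225/2⌋ = 7; lat ⌊1.58397/1⌋ = 1.
Subsquare: lon ⌊1.21225/0.0833333⌋ = 14 → o; lat ⌊0.58397/0.0416667⌋ = 14 → o.
Extended square: lon ⌊0.04558/0.00833333⌋ = 5; lat ⌊0.00064/0.00416667⌋ = 0.

AG71oo50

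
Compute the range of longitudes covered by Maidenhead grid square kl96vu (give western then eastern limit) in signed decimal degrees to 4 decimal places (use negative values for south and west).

39.7500, 39.8333

Field K=10, L=11: +10·20° lon, +11·10° lat → SW at lon 20°, lat 20°.
Square 9, 6: +9·2° lon, +6·1° lat → SW at lon 38°, lat 26°.
Subsquare v=21, u=20: +21·0.0833333° lon, +20·0.0416667° lat → SW at lon 39.75°, lat 26.8333°.
Cell spans 0.0833333° lon × 0.0416667° lat.
west 39.7500, east 39.8333.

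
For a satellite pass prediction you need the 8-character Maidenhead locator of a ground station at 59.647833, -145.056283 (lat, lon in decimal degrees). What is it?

Add 180° to longitude and 90° to latitude: 34.94372, 149.64783.
Field: lon ⌊34.94372/20⌋ = 1 → B; lat ⌊149.64783/10⌋ = 14 → O.
Square: lon ⌊14.94372/2⌋ = 7; lat ⌊9.64783/1⌋ = 9.
Subsquare: lon ⌊0.94372/0.0833333⌋ = 11 → l; lat ⌊0.64783/0.0416667⌋ = 15 → p.
Extended square: lon ⌊0.02705/0.00833333⌋ = 3; lat ⌊0.02283/0.00416667⌋ = 5.

BO79lp35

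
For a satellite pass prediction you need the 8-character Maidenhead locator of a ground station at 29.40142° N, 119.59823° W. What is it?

DL09ej86

Shift to the Maidenhead origin (180°W, 90°S): lon 60.40177, lat 119.40142.
Field: lon ⌊60.40177/20⌋ = 3 → D; lat ⌊119.40142/10⌋ = 11 → L.
Square: lon ⌊0.40177/2⌋ = 0; lat ⌊9.40142/1⌋ = 9.
Subsquare: lon ⌊0.40177/0.0833333⌋ = 4 → e; lat ⌊0.40142/0.0416667⌋ = 9 → j.
Extended square: lon ⌊0.06844/0.00833333⌋ = 8; lat ⌊0.02642/0.00416667⌋ = 6.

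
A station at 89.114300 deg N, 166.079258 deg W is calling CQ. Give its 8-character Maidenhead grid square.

AR69xc07

Offset from 180°W / 90°S: lon 13.92074°, lat 179.11430°.
Field: 13.92074/20 → 0 → A, 179.11430/10 → 17 → R; chars AR.
Square: 13.92074/2 → 6, 9.11430/1 → 9; chars 69.
Subsquare: 1.92074/0.0833333 → 23 → x, 0.11430/0.0416667 → 2 → c; chars xc.
Extended square: 0.00408/0.00833333 → 0, 0.03097/0.00416667 → 7; chars 07.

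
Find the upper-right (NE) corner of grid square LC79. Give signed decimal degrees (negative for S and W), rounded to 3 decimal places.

-60.000, 56.000

Field L=11, C=2: +11·20° lon, +2·10° lat → SW at lon 40°, lat -70°.
Square 7, 9: +7·2° lon, +9·1° lat → SW at lon 54°, lat -61°.
Cell spans 2° lon × 1° lat. NE corner is SW corner plus one full cell.
latitude -60.000, longitude 56.000.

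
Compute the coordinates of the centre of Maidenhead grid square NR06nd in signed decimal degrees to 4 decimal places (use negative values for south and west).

86.1458, 81.1250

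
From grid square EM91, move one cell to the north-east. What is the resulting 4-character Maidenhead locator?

FM02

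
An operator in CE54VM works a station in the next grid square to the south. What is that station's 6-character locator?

CE54vl

Latitude subsquare m = 12; −1 → 11 = l.
The longitude characters are unchanged.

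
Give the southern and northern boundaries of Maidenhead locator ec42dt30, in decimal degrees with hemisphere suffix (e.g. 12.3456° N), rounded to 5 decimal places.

Field E=4, C=2: +4·20° lon, +2·10° lat → SW at lon -100°, lat -70°.
Square 4, 2: +4·2° lon, +2·1° lat → SW at lon -92°, lat -68°.
Subsquare d=3, t=19: +3·0.0833333° lon, +19·0.0416667° lat → SW at lon -91.75°, lat -67.2083°.
Extended square 3, 0: +3·0.00833333° lon, +0·0.00416667° lat → SW at lon -91.725°, lat -67.2083°.
Cell spans 0.00833333° lon × 0.00416667° lat.
south 67.20833° S, north 67.20417° S.

67.20833° S, 67.20417° S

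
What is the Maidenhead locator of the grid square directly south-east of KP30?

Longitude square 3; +1 → 4.
Latitude square 0; −1 → -1, wraps to 9, carry into field.
Latitude field P = 15; −1 → 14 = O.

KO49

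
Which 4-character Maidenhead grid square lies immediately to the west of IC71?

IC61

Longitude square 7; −1 → 6.
The latitude characters are unchanged.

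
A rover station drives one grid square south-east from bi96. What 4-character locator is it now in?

Longitude square 9; +1 → 10, wraps to 0, carry into field.
Longitude field B = 1; +1 → 2 = C.
Latitude square 6; −1 → 5.

CI05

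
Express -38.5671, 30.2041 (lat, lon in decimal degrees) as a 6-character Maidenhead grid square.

KF51ck

Offset from 180°W / 90°S: lon 210.2041°, lat 51.4329°.
Field (20°×10°, letters A–R): lon ⌊210.2041/20⌋ = 10 → K; lat ⌊51.4329/10⌋ = 5 → F.
Square (2°×1°, digits 0–9): lon ⌊10.2041/2⌋ = 5; lat ⌊1.4329/1⌋ = 1.
Subsquare (5′×2.5′, letters a–x): lon ⌊0.2041/0.0833333⌋ = 2 → c; lat ⌊0.4329/0.0416667⌋ = 10 → k.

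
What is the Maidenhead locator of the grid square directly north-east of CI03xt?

CI13au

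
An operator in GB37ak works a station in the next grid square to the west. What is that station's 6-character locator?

Longitude subsquare a = 0; −1 → -1, wraps to 23 = x, carry into square.
Longitude square 3; −1 → 2.
The latitude characters are unchanged.

GB27xk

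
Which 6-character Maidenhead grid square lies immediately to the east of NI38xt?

Longitude subsquare x = 23; +1 → 24, wraps to 0 = a, carry into square.
Longitude square 3; +1 → 4.
The latitude characters are unchanged.

NI48at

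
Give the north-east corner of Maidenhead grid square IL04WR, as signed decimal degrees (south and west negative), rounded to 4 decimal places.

Field I=8, L=11: +8·20° lon, +11·10° lat → SW at lon -20°, lat 20°.
Square 0, 4: +0·2° lon, +4·1° lat → SW at lon -20°, lat 24°.
Subsquare w=22, r=17: +22·0.0833333° lon, +17·0.0416667° lat → SW at lon -18.1667°, lat 24.7083°.
Cell spans 0.0833333° lon × 0.0416667° lat. NE corner is SW corner plus one full cell.
latitude 24.7500, longitude -18.0833.

24.7500, -18.0833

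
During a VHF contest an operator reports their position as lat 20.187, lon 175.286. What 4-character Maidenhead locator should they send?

Offset from 180°W / 90°S: lon 355.29°, lat 110.19°.
Field (20°×10°, letters A–R): lon ⌊355.29/20⌋ = 17 → R; lat ⌊110.19/10⌋ = 11 → L.
Square (2°×1°, digits 0–9): lon ⌊15.29/2⌋ = 7; lat ⌊0.19/1⌋ = 0.

RL70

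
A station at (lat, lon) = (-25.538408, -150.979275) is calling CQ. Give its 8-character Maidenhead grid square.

BG44ml20

Shift to the Maidenhead origin (180°W, 90°S): lon 29.02072, lat 64.46159.
Field: lon ⌊29.02072/20⌋ = 1 → B; lat ⌊64.46159/10⌋ = 6 → G.
Square: lon ⌊9.02072/2⌋ = 4; lat ⌊4.46159/1⌋ = 4.
Subsquare: lon ⌊1.02072/0.0833333⌋ = 12 → m; lat ⌊0.46159/0.0416667⌋ = 11 → l.
Extended square: lon ⌊0.02072/0.00833333⌋ = 2; lat ⌊0.00326/0.00416667⌋ = 0.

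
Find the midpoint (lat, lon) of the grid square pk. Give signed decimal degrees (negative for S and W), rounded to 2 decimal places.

15.00, 130.00

Field P=15, K=10: +15·20° lon, +10·10° lat → SW at lon 120°, lat 10°.
Cell spans 20° lon × 10° lat. Centre is SW corner plus half of each.
latitude 15.00, longitude 130.00.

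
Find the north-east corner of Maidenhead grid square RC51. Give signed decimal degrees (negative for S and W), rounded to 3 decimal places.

-68.000, 172.000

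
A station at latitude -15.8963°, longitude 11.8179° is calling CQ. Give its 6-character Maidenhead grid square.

JH54vc

Offset from 180°W / 90°S: lon 191.8179°, lat 74.1037°.
Field: lon ⌊191.8179/20⌋ = 9 → J; lat ⌊74.1037/10⌋ = 7 → H.
Square: lon ⌊11.8179/2⌋ = 5; lat ⌊4.1037/1⌋ = 4.
Subsquare: lon ⌊1.8179/0.0833333⌋ = 21 → v; lat ⌊0.1037/0.0416667⌋ = 2 → c.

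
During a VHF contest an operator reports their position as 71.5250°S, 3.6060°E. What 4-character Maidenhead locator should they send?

JB18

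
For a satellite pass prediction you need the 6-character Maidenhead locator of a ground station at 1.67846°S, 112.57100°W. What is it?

Shift to the Maidenhead origin (180°W, 90°S): lon 67.4290, lat 88.3215.
Field: 67.4290/20 → 3 → D, 88.3215/10 → 8 → I; chars DI.
Square: 7.4290/2 → 3, 8.3215/1 → 8; chars 38.
Subsquare: 1.4290/0.0833333 → 17 → r, 0.3215/0.0416667 → 7 → h; chars rh.

DI38rh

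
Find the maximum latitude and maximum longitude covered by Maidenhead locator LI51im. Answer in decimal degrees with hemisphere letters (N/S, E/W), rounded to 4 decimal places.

Field L=11, I=8: +11·20° lon, +8·10° lat → SW at lon 40°, lat -10°.
Square 5, 1: +5·2° lon, +1·1° lat → SW at lon 50°, lat -9°.
Subsquare i=8, m=12: +8·0.0833333° lon, +12·0.0416667° lat → SW at lon 50.6667°, lat -8.5°.
Cell spans 0.0833333° lon × 0.0416667° lat. NE corner is SW corner plus one full cell.
latitude 8.4583° S, longitude 50.7500° E.

8.4583° S, 50.7500° E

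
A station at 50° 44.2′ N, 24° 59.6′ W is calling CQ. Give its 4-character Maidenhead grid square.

Add 180° to longitude and 90° to latitude: 155.01, 140.74.
Field (20°×10°, letters A–R): 155.01/20 → 7 → H, 140.74/10 → 14 → O; chars HO.
Square (2°×1°, digits 0–9): 15.01/2 → 7, 0.74/1 → 0; chars 70.

HO70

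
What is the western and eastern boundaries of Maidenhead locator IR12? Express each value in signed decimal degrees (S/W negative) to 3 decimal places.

Field I=8, R=17: +8·20° lon, +17·10° lat → SW at lon -20°, lat 80°.
Square 1, 2: +1·2° lon, +2·1° lat → SW at lon -18°, lat 82°.
Cell spans 2° lon × 1° lat.
west -18.000, east -16.000.

-18.000, -16.000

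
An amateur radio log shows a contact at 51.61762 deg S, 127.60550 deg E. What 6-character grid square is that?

Shift to the Maidenhead origin (180°W, 90°S): lon 307.6055, lat 38.3824.
Field (20°×10°, letters A–R): lon ⌊307.6055/20⌋ = 15 → P; lat ⌊38.3824/10⌋ = 3 → D.
Square (2°×1°, digits 0–9): lon ⌊7.6055/2⌋ = 3; lat ⌊8.3824/1⌋ = 8.
Subsquare (5′×2.5′, letters a–x): lon ⌊1.6055/0.0833333⌋ = 19 → t; lat ⌊0.3824/0.0416667⌋ = 9 → j.

PD38tj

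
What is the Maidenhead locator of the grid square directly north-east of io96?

JO07

Longitude square 9; +1 → 10, wraps to 0, carry into field.
Longitude field I = 8; +1 → 9 = J.
Latitude square 6; +1 → 7.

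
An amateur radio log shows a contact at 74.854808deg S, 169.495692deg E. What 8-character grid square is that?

Add 180° to longitude and 90° to latitude: 349.49569, 15.14519.
Field (20°×10°, letters A–R): lon ⌊349.49569/20⌋ = 17 → R; lat ⌊15.14519/10⌋ = 1 → B.
Square (2°×1°, digits 0–9): lon ⌊9.49569/2⌋ = 4; lat ⌊5.14519/1⌋ = 5.
Subsquare (5′×2.5′, letters a–x): lon ⌊1.49569/0.0833333⌋ = 17 → r; lat ⌊0.14519/0.0416667⌋ = 3 → d.
Extended square (30″×15″, digits 0–9): lon ⌊0.07903/0.00833333⌋ = 9; lat ⌊0.02019/0.00416667⌋ = 4.

RB45rd94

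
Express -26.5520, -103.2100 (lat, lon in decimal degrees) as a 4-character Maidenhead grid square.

Offset from 180°W / 90°S: lon 76.79°, lat 63.45°.
Field: lon ⌊76.79/20⌋ = 3 → D; lat ⌊63.45/10⌋ = 6 → G.
Square: lon ⌊16.79/2⌋ = 8; lat ⌊3.45/1⌋ = 3.

DG83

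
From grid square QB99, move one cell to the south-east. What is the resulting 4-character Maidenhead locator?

Longitude square 9; +1 → 10, wraps to 0, carry into field.
Longitude field Q = 16; +1 → 17 = R.
Latitude square 9; −1 → 8.

RB08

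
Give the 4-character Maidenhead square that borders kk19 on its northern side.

Latitude square 9; +1 → 10, wraps to 0, carry into field.
Latitude field K = 10; +1 → 11 = L.
The longitude characters are unchanged.

KL10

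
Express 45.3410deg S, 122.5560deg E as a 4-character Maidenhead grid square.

PE14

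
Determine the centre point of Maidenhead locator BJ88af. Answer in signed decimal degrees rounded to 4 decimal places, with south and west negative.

8.2292, -143.9583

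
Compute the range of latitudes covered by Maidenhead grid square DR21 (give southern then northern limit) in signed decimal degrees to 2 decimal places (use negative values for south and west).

Field D=3, R=17: +3·20° lon, +17·10° lat → SW at lon -120°, lat 80°.
Square 2, 1: +2·2° lon, +1·1° lat → SW at lon -116°, lat 81°.
Cell spans 2° lon × 1° lat.
south 81.00, north 82.00.

81.00, 82.00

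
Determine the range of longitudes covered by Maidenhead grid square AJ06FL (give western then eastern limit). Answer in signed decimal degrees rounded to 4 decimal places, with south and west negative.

-179.5833, -179.5000

Field A=0, J=9: +0·20° lon, +9·10° lat → SW at lon -180°, lat 0°.
Square 0, 6: +0·2° lon, +6·1° lat → SW at lon -180°, lat 6°.
Subsquare f=5, l=11: +5·0.0833333° lon, +11·0.0416667° lat → SW at lon -179.583°, lat 6.45833°.
Cell spans 0.0833333° lon × 0.0416667° lat.
west -179.5833, east -179.5000.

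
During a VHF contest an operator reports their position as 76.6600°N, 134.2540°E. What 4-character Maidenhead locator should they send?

PQ76

Add 180° to longitude and 90° to latitude: 314.25, 166.66.
Field: lon ⌊314.25/20⌋ = 15 → P; lat ⌊166.66/10⌋ = 16 → Q.
Square: lon ⌊14.25/2⌋ = 7; lat ⌊6.66/1⌋ = 6.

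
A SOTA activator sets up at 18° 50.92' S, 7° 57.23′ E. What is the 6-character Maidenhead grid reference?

JH31xd

Add 180° to longitude and 90° to latitude: 187.9538, 71.1513.
Field: 187.9538/20 → 9 → J, 71.1513/10 → 7 → H; chars JH.
Square: 7.9538/2 → 3, 1.1513/1 → 1; chars 31.
Subsquare: 1.9538/0.0833333 → 23 → x, 0.1513/0.0416667 → 3 → d; chars xd.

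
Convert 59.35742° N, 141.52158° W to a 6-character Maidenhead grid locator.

BO99fi

Offset from 180°W / 90°S: lon 38.4784°, lat 149.3574°.
Field: 38.4784/20 → 1 → B, 149.3574/10 → 14 → O; chars BO.
Square: 18.4784/2 → 9, 9.3574/1 → 9; chars 99.
Subsquare: 0.4784/0.0833333 → 5 → f, 0.3574/0.0416667 → 8 → i; chars fi.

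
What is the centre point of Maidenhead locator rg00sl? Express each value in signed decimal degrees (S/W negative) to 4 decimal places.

Field R=17, G=6: +17·20° lon, +6·10° lat → SW at lon 160°, lat -30°.
Square 0, 0: +0·2° lon, +0·1° lat → SW at lon 160°, lat -30°.
Subsquare s=18, l=11: +18·0.0833333° lon, +11·0.0416667° lat → SW at lon 161.5°, lat -29.5417°.
Cell spans 0.0833333° lon × 0.0416667° lat. Centre is SW corner plus half of each.
latitude -29.5208, longitude 161.5417.

-29.5208, 161.5417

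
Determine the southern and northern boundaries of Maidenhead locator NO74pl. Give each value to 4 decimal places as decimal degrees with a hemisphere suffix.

Field N=13, O=14: +13·20° lon, +14·10° lat → SW at lon 80°, lat 50°.
Square 7, 4: +7·2° lon, +4·1° lat → SW at lon 94°, lat 54°.
Subsquare p=15, l=11: +15·0.0833333° lon, +11·0.0416667° lat → SW at lon 95.25°, lat 54.4583°.
Cell spans 0.0833333° lon × 0.0416667° lat.
south 54.4583° N, north 54.5000° N.

54.4583° N, 54.5000° N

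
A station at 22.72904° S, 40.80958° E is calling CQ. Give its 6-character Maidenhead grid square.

LG07jg

Offset from 180°W / 90°S: lon 220.8096°, lat 67.2710°.
Field (20°×10°, letters A–R): lon ⌊220.8096/20⌋ = 11 → L; lat ⌊67.2710/10⌋ = 6 → G.
Square (2°×1°, digits 0–9): lon ⌊0.8096/2⌋ = 0; lat ⌊7.2710/1⌋ = 7.
Subsquare (5′×2.5′, letters a–x): lon ⌊0.8096/0.0833333⌋ = 9 → j; lat ⌊0.2710/0.0416667⌋ = 6 → g.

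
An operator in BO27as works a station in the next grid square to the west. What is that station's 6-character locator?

BO17xs

Longitude subsquare a = 0; −1 → -1, wraps to 23 = x, carry into square.
Longitude square 2; −1 → 1.
The latitude characters are unchanged.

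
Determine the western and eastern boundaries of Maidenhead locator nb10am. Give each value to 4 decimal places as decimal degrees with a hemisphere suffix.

82.0000° E, 82.0833° E

Field N=13, B=1: +13·20° lon, +1·10° lat → SW at lon 80°, lat -80°.
Square 1, 0: +1·2° lon, +0·1° lat → SW at lon 82°, lat -80°.
Subsquare a=0, m=12: +0·0.0833333° lon, +12·0.0416667° lat → SW at lon 82°, lat -79.5°.
Cell spans 0.0833333° lon × 0.0416667° lat.
west 82.0000° E, east 82.0833° E.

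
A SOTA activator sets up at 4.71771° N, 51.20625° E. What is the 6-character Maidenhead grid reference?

LJ54or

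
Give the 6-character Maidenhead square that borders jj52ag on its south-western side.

Longitude subsquare a = 0; −1 → -1, wraps to 23 = x, carry into square.
Longitude square 5; −1 → 4.
Latitude subsquare g = 6; −1 → 5 = f.

JJ42xf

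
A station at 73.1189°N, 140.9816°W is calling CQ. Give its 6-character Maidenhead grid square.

BQ93mc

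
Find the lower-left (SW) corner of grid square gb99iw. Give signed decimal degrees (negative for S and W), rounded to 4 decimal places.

Field G=6, B=1: +6·20° lon, +1·10° lat → SW at lon -60°, lat -80°.
Square 9, 9: +9·2° lon, +9·1° lat → SW at lon -42°, lat -71°.
Subsquare i=8, w=22: +8·0.0833333° lon, +22·0.0416667° lat → SW at lon -41.3333°, lat -70.0833°.
latitude -70.0833, longitude -41.3333.

-70.0833, -41.3333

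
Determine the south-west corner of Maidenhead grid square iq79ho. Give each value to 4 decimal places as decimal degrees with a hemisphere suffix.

Field I=8, Q=16: +8·20° lon, +16·10° lat → SW at lon -20°, lat 70°.
Square 7, 9: +7·2° lon, +9·1° lat → SW at lon -6°, lat 79°.
Subsquare h=7, o=14: +7·0.0833333° lon, +14·0.0416667° lat → SW at lon -5.41667°, lat 79.5833°.
latitude 79.5833° N, longitude 5.4167° W.

79.5833° N, 5.4167° W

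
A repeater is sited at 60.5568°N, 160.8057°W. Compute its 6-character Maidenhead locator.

AP90on

Add 180° to longitude and 90° to latitude: 19.1943, 150.5568.
Field: 19.1943/20 → 0 → A, 150.5568/10 → 15 → P; chars AP.
Square: 19.1943/2 → 9, 0.5568/1 → 0; chars 90.
Subsquare: 1.1943/0.0833333 → 14 → o, 0.5568/0.0416667 → 13 → n; chars on.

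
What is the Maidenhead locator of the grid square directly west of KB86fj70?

KB86fj60

Longitude extended square 7; −1 → 6.
The latitude characters are unchanged.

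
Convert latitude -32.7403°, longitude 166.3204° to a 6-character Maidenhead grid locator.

Offset from 180°W / 90°S: lon 346.3204°, lat 57.2597°.
Field (20°×10°, letters A–R): lon ⌊346.3204/20⌋ = 17 → R; lat ⌊57.2597/10⌋ = 5 → F.
Square (2°×1°, digits 0–9): lon ⌊6.3204/2⌋ = 3; lat ⌊7.2597/1⌋ = 7.
Subsquare (5′×2.5′, letters a–x): lon ⌊0.3204/0.0833333⌋ = 3 → d; lat ⌊0.2597/0.0416667⌋ = 6 → g.

RF37dg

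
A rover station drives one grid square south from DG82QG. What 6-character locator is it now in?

Latitude subsquare g = 6; −1 → 5 = f.
The longitude characters are unchanged.

DG82qf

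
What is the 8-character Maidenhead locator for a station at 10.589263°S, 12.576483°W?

IH39rj08

Offset from 180°W / 90°S: lon 167.42352°, lat 79.41074°.
Field: 167.42352/20 → 8 → I, 79.41074/10 → 7 → H; chars IH.
Square: 7.42352/2 → 3, 9.41074/1 → 9; chars 39.
Subsquare: 1.42352/0.0833333 → 17 → r, 0.41074/0.0416667 → 9 → j; chars rj.
Extended square: 0.00685/0.00833333 → 0, 0.03574/0.00416667 → 8; chars 08.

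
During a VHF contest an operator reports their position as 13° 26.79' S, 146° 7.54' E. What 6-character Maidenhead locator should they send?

Add 180° to longitude and 90° to latitude: 326.1257, 76.5535.
Field: 326.1257/20 → 16 → Q, 76.5535/10 → 7 → H; chars QH.
Square: 6.1257/2 → 3, 6.5535/1 → 6; chars 36.
Subsquare: 0.1257/0.0833333 → 1 → b, 0.5535/0.0416667 → 13 → n; chars bn.

QH36bn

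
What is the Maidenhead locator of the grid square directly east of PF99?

QF09

Longitude square 9; +1 → 10, wraps to 0, carry into field.
Longitude field P = 15; +1 → 16 = Q.
The latitude characters are unchanged.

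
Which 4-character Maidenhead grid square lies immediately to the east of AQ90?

Longitude square 9; +1 → 10, wraps to 0, carry into field.
Longitude field A = 0; +1 → 1 = B.
The latitude characters are unchanged.

BQ00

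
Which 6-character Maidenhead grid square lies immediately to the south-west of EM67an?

Longitude subsquare a = 0; −1 → -1, wraps to 23 = x, carry into square.
Longitude square 6; −1 → 5.
Latitude subsquare n = 13; −1 → 12 = m.

EM57xm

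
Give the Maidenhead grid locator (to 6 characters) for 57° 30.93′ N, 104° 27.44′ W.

Offset from 180°W / 90°S: lon 75.5427°, lat 147.5155°.
Field: lon ⌊75.5427/20⌋ = 3 → D; lat ⌊147.5155/10⌋ = 14 → O.
Square: lon ⌊15.5427/2⌋ = 7; lat ⌊7.5155/1⌋ = 7.
Subsquare: lon ⌊1.5427/0.0833333⌋ = 18 → s; lat ⌊0.5155/0.0416667⌋ = 12 → m.

DO77sm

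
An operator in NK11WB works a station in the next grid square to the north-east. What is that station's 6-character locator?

NK11xc

Longitude subsquare w = 22; +1 → 23 = x.
Latitude subsquare b = 1; +1 → 2 = c.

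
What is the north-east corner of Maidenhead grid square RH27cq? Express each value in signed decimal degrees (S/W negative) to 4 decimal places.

Field R=17, H=7: +17·20° lon, +7·10° lat → SW at lon 160°, lat -20°.
Square 2, 7: +2·2° lon, +7·1° lat → SW at lon 164°, lat -13°.
Subsquare c=2, q=16: +2·0.0833333° lon, +16·0.0416667° lat → SW at lon 164.167°, lat -12.3333°.
Cell spans 0.0833333° lon × 0.0416667° lat. NE corner is SW corner plus one full cell.
latitude -12.2917, longitude 164.2500.

-12.2917, 164.2500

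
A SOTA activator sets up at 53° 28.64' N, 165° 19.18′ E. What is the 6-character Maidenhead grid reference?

Add 180° to longitude and 90° to latitude: 345.3197, 143.4773.
Field (20°×10°, letters A–R): lon ⌊345.3197/20⌋ = 17 → R; lat ⌊143.4773/10⌋ = 14 → O.
Square (2°×1°, digits 0–9): lon ⌊5.3197/2⌋ = 2; lat ⌊3.4773/1⌋ = 3.
Subsquare (5′×2.5′, letters a–x): lon ⌊1.3197/0.0833333⌋ = 15 → p; lat ⌊0.4773/0.0416667⌋ = 11 → l.

RO23pl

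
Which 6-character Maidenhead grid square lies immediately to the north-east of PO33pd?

Longitude subsquare p = 15; +1 → 16 = q.
Latitude subsquare d = 3; +1 → 4 = e.

PO33qe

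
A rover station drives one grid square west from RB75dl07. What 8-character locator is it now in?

Longitude extended square 0; −1 → -1, wraps to 9, carry into subsquare.
Longitude subsquare d = 3; −1 → 2 = c.
The latitude characters are unchanged.

RB75cl97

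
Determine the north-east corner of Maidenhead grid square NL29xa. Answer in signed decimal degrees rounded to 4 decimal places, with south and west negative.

29.0417, 86.0000

Field N=13, L=11: +13·20° lon, +11·10° lat → SW at lon 80°, lat 20°.
Square 2, 9: +2·2° lon, +9·1° lat → SW at lon 84°, lat 29°.
Subsquare x=23, a=0: +23·0.0833333° lon, +0·0.0416667° lat → SW at lon 85.9167°, lat 29°.
Cell spans 0.0833333° lon × 0.0416667° lat. NE corner is SW corner plus one full cell.
latitude 29.0417, longitude 86.0000.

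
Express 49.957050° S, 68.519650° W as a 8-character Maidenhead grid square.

Offset from 180°W / 90°S: lon 111.48035°, lat 40.04295°.
Field: 111.48035/20 → 5 → F, 40.04295/10 → 4 → E; chars FE.
Square: 11.48035/2 → 5, 0.04295/1 → 0; chars 50.
Subsquare: 1.48035/0.0833333 → 17 → r, 0.04295/0.0416667 → 1 → b; chars rb.
Extended square: 0.06368/0.00833333 → 7, 0.00128/0.00416667 → 0; chars 70.

FE50rb70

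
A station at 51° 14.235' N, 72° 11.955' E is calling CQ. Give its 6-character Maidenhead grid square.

Shift to the Maidenhead origin (180°W, 90°S): lon 252.1993, lat 141.2373.
Field (20°×10°, letters A–R): 252.1993/20 → 12 → M, 141.2373/10 → 14 → O; chars MO.
Square (2°×1°, digits 0–9): 12.1993/2 → 6, 1.2373/1 → 1; chars 61.
Subsquare (5′×2.5′, letters a–x): 0.1993/0.0833333 → 2 → c, 0.2373/0.0416667 → 5 → f; chars cf.

MO61cf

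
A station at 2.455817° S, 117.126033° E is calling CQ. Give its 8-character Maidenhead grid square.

Shift to the Maidenhead origin (180°W, 90°S): lon 297.12603, lat 87.54418.
Field: lon ⌊297.12603/20⌋ = 14 → O; lat ⌊87.54418/10⌋ = 8 → I.
Square: lon ⌊17.12603/2⌋ = 8; lat ⌊7.54418/1⌋ = 7.
Subsquare: lon ⌊1.12603/0.0833333⌋ = 13 → n; lat ⌊0.54418/0.0416667⌋ = 13 → n.
Extended square: lon ⌊0.04270/0.00833333⌋ = 5; lat ⌊0.00252/0.00416667⌋ = 0.

OI87nn50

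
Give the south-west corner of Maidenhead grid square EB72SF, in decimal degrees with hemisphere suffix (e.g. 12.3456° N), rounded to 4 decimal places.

77.7917° S, 84.5000° W

Field E=4, B=1: +4·20° lon, +1·10° lat → SW at lon -100°, lat -80°.
Square 7, 2: +7·2° lon, +2·1° lat → SW at lon -86°, lat -78°.
Subsquare s=18, f=5: +18·0.0833333° lon, +5·0.0416667° lat → SW at lon -84.5°, lat -77.7917°.
latitude 77.7917° S, longitude 84.5000° W.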